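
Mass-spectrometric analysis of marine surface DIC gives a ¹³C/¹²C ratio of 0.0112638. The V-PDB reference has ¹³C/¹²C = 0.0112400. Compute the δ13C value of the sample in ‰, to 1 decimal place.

δ13C = (R_sample / R_standard − 1) × 1000
R_sample / R_standard = 0.0112638 / 0.0112400 = 1.002117
δ13C = (1.002117 − 1) × 1000 = 2.12‰

2.1‰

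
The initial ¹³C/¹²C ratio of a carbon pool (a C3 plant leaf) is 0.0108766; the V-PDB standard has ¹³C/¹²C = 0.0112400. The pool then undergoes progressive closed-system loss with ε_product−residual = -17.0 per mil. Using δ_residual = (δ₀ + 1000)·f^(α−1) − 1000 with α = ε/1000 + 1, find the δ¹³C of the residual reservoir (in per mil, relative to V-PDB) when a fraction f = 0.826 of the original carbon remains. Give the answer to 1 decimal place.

δ₀ = (0.0108766/0.0112400 − 1)×1000 = (0.967669 − 1)×1000 = -32.331 per mil
α − 1 = ε/1000 = -0.0170
f^(α−1) = 0.826^(-0.0170) = 1.003255
δ_res = (-32.331 + 1000) × 1.003255 − 1000 = 970.819 − 1000 = -29.18 per mil

-29.2 per mil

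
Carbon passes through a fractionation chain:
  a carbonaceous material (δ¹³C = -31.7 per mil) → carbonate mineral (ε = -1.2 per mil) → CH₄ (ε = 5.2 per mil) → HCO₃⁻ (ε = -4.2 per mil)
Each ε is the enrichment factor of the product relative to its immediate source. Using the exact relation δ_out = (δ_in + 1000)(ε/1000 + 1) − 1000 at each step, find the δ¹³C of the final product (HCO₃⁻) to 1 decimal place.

step 1: δ = (-31.70 + 1000)·(-1.2/1000 + 1) − 1000 = -32.86 per mil
step 2: δ = (-32.86 + 1000)·(5.2/1000 + 1) − 1000 = -27.83 per mil
step 3: δ = (-27.83 + 1000)·(-4.2/1000 + 1) − 1000 = -31.92 per mil

-31.9 per mil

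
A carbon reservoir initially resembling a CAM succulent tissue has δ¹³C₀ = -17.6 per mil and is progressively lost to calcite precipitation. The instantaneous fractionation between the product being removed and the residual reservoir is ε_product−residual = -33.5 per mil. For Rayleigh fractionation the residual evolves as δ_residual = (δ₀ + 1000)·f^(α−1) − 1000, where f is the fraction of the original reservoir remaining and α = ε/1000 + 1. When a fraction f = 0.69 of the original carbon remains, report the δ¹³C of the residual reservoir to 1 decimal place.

Rayleigh residual: δ_res = (δ₀ + 1000)·f^(α−1) − 1000
α = ε/1000 + 1 = 0.96650, so α − 1 = -0.03350
f^(α−1) = 0.69^(-0.03350) = 1.012508
δ_res = (-17.6 + 1000) × 1.012508 − 1000 = 994.688 − 1000 = -5.31 per mil

-5.3 per mil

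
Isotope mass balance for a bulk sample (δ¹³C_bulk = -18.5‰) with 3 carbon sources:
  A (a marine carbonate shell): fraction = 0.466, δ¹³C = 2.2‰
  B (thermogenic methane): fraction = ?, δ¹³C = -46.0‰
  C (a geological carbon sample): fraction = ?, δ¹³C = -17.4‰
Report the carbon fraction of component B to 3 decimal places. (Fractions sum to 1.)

0.358

Let f_B and f_C be the unknown fractions; fractions sum to 1 so f_B + f_C = 0.534.
Mass balance: Σ fᵢ·δᵢ = δ_bulk ⇒ f_B·(-46.0) + f_C·(-17.4) = -18.5 − (1.025) = -19.525
Substitute f_C = 0.534 − f_B:
f_B·(-46.0 − -17.4) = -19.525 − 0.534×(-17.4) = -10.234
f_B = -10.234 / -28.6 = 0.3578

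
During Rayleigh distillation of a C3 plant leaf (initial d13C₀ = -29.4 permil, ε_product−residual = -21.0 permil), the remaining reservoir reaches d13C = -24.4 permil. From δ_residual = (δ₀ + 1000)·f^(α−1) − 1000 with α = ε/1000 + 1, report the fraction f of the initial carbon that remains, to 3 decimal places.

0.783

α − 1 = ε/1000 = -0.0210
(δ_res + 1000)/(δ₀ + 1000) = (-24.4 + 1000)/(-29.4 + 1000) = 975.6/970.6 = 1.005151
f = 1.005151^(1/-0.0210) = exp(ln(1.005151)/-0.0210) = exp(0.00514/-0.0210)
f = exp(-0.2447) = 0.7830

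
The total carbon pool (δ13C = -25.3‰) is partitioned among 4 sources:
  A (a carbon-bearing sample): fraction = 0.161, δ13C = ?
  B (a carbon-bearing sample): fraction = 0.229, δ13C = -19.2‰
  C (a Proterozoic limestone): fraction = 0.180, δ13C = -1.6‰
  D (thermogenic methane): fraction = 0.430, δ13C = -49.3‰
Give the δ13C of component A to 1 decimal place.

3.6‰

Isotope mass balance: δ_bulk = Σ fᵢ·δᵢ.
-25.3 = 0.161×δ_A + 0.229×(-19.2) + 0.180×(-1.6) + 0.430×(-49.3)
0.161·δ_A = -25.3 − (-25.884) = 0.584
δ_A = 0.584 / 0.161 = 3.63‰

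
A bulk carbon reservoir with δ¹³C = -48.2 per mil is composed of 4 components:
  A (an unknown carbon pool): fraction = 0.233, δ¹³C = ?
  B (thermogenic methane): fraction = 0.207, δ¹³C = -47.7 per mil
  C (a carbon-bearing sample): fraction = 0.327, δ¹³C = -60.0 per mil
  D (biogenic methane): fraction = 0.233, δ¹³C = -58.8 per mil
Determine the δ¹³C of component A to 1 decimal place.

-21.5 per mil

Isotope mass balance: δ_bulk = Σ fᵢ·δᵢ.
-48.2 = 0.233×δ_A + 0.207×(-47.7) + 0.327×(-60.0) + 0.233×(-58.8)
0.233·δ_A = -48.2 − (-43.194) = -5.006
δ_A = -5.006 / 0.233 = -21.48 per mil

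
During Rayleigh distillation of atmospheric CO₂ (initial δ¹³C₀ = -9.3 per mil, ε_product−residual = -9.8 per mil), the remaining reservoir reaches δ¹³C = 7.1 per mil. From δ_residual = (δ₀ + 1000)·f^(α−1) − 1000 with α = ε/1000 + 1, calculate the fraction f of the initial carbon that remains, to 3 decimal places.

α − 1 = ε/1000 = -0.0098
(δ_res + 1000)/(δ₀ + 1000) = (7.1 + 1000)/(-9.3 + 1000) = 1007.1/990.7 = 1.016554
f = 1.016554^(1/-0.0098) = exp(ln(1.016554)/-0.0098) = exp(0.01642/-0.0098)
f = exp(-1.6753) = 0.1872

0.187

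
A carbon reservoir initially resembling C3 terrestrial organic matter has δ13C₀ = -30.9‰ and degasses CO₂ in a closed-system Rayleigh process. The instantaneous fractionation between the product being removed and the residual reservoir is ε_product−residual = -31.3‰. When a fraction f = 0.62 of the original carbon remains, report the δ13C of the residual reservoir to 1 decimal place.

Rayleigh residual: δ_res = (δ₀ + 1000)·f^(α−1) − 1000
α = ε/1000 + 1 = 0.96870, so α − 1 = -0.03130
f^(α−1) = 0.62^(-0.03130) = 1.015075
δ_res = (-30.9 + 1000) × 1.015075 − 1000 = 983.709 − 1000 = -16.29‰

-16.3‰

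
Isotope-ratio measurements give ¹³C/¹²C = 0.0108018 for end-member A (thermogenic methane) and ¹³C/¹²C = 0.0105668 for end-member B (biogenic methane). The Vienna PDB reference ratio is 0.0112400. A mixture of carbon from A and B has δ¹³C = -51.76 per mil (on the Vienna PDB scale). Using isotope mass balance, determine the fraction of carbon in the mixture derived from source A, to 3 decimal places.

0.389

δ_A = (0.0108018/0.0112400 − 1)×1000 = (0.961014 − 1)×1000 = -38.986 per mil
δ_B = (0.0105668/0.0112400 − 1)×1000 = (0.940107 − 1)×1000 = -59.893 per mil
f_A = (δ_mix − δ_B)/(δ_A − δ_B) = (-51.76 − (-59.893))/(-38.986 − (-59.893))
f_A = 8.133 / 20.907 = 0.3890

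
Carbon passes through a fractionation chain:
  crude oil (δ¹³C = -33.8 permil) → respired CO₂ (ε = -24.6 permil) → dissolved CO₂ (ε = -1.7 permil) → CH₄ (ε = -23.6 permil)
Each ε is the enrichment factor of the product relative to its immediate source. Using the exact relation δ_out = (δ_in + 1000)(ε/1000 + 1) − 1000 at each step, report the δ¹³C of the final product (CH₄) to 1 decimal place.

-81.4 permil

step 1: δ = (-33.80 + 1000)·(-24.6/1000 + 1) − 1000 = -57.57 permil
step 2: δ = (-57.57 + 1000)·(-1.7/1000 + 1) − 1000 = -59.17 permil
step 3: δ = (-59.17 + 1000)·(-23.6/1000 + 1) − 1000 = -81.37 permil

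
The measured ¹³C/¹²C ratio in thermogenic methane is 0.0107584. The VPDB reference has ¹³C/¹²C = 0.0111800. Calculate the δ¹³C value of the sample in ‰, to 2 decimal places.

-37.71‰

δ¹³C = (R_sample / R_standard − 1) × 1000
R_sample / R_standard = 0.0107584 / 0.0111800 = 0.962290
δ¹³C = (0.962290 − 1) × 1000 = -37.710‰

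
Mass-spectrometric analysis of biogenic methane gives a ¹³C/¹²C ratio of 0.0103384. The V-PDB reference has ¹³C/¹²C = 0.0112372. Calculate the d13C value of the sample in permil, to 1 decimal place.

-80.0 permil

d13C = (R_sample / R_standard − 1) × 1000
R_sample / R_standard = 0.0103384 / 0.0112372 = 0.920016
d13C = (0.920016 − 1) × 1000 = -79.98 permil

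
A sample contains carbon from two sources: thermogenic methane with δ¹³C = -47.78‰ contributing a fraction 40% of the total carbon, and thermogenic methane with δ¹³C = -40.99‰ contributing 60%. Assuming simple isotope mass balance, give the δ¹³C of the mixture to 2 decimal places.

-43.71‰

δ_mix = f_A·δ_A + f_B·δ_B
δ_mix = 0.40 × (-47.78) + 0.60 × (-40.99)
δ_mix = -19.112 + -24.594 = -43.706‰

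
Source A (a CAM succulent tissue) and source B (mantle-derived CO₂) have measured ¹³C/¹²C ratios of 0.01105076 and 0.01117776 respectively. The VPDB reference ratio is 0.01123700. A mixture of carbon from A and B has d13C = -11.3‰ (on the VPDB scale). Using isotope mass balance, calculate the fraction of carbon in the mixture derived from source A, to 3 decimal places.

0.533

δ_A = (0.01105076/0.01123700 − 1)×1000 = (0.983426 − 1)×1000 = -16.574‰
δ_B = (0.01117776/0.01123700 − 1)×1000 = (0.994728 − 1)×1000 = -5.272‰
f_A = (δ_mix − δ_B)/(δ_A − δ_B) = (-11.3 − (-5.272))/(-16.574 − (-5.272))
f_A = -6.028 / -11.302 = 0.5334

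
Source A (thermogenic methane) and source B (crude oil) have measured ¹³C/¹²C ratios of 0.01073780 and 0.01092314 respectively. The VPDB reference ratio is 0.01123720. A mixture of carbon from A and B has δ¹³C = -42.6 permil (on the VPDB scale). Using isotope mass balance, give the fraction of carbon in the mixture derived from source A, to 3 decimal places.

δ_A = (0.01073780/0.01123720 − 1)×1000 = (0.955558 − 1)×1000 = -44.442 permil
δ_B = (0.01092314/0.01123720 − 1)×1000 = (0.972052 − 1)×1000 = -27.948 permil
f_A = (δ_mix − δ_B)/(δ_A − δ_B) = (-42.6 − (-27.948))/(-44.442 − (-27.948))
f_A = -14.652 / -16.493 = 0.8883

0.888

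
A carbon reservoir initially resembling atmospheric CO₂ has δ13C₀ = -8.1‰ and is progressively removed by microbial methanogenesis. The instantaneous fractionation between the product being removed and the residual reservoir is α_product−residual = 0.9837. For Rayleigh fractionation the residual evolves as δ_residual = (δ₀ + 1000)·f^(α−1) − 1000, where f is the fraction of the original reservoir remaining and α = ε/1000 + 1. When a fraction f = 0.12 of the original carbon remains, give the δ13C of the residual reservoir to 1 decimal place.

26.8‰

Rayleigh residual: δ_res = (δ₀ + 1000)·f^(α−1) − 1000
α − 1 = -0.01630
f^(α−1) = 0.12^(-0.01630) = 1.035164
δ_res = (-8.1 + 1000) × 1.035164 − 1000 = 1026.780 − 1000 = 26.78‰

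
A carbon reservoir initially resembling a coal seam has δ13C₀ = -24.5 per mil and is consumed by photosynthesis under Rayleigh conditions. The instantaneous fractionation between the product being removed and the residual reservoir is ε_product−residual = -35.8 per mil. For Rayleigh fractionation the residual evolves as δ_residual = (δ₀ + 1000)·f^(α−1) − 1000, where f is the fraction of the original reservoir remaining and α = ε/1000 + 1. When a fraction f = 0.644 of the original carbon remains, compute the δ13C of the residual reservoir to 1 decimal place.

-9.0 per mil

Rayleigh residual: δ_res = (δ₀ + 1000)·f^(α−1) − 1000
α = ε/1000 + 1 = 0.96420, so α − 1 = -0.03580
f^(α−1) = 0.644^(-0.03580) = 1.015879
δ_res = (-24.5 + 1000) × 1.015879 − 1000 = 990.990 − 1000 = -9.01 per mil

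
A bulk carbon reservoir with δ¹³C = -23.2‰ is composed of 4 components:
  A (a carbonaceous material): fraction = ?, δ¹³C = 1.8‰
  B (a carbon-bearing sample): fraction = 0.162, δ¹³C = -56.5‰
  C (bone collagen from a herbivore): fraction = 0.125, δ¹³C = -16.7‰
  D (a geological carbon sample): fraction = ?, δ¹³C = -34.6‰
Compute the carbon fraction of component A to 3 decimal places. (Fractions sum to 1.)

0.349

Let f_A and f_D be the unknown fractions; fractions sum to 1 so f_A + f_D = 0.713.
Mass balance: Σ fᵢ·δᵢ = δ_bulk ⇒ f_A·(1.8) + f_D·(-34.6) = -23.2 − (-11.241) = -11.959
Substitute f_D = 0.713 − f_A:
f_A·(1.8 − -34.6) = -11.959 − 0.713×(-34.6) = 12.710
f_A = 12.710 / 36.4 = 0.3492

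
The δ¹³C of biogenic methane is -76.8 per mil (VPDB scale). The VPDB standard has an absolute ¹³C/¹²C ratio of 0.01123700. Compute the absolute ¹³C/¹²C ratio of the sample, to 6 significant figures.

R_sample = R_standard × (δ¹³C/1000 + 1)
R_sample = 0.01123700 × (-76.8/1000 + 1) = 0.01123700 × 0.923200
R_sample = 0.0103740

0.0103740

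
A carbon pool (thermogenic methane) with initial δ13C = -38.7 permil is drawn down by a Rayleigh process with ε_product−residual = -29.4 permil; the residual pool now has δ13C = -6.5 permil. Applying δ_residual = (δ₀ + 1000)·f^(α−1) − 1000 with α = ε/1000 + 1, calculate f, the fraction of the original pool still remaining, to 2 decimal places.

α − 1 = ε/1000 = -0.0294
(δ_res + 1000)/(δ₀ + 1000) = (-6.5 + 1000)/(-38.7 + 1000) = 993.5/961.3 = 1.033496
f = 1.033496^(1/-0.0294) = exp(ln(1.033496)/-0.0294) = exp(0.03295/-0.0294)
f = exp(-1.1207) = 0.3261

0.33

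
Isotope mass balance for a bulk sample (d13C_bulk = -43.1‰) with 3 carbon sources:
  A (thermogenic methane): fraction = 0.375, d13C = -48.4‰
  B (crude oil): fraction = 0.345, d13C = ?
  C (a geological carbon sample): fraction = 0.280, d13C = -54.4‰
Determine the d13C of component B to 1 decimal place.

-28.2‰

Isotope mass balance: δ_bulk = Σ fᵢ·δᵢ.
-43.1 = 0.375×(-48.4) + 0.345×δ_B + 0.280×(-54.4)
0.345·δ_B = -43.1 − (-33.382) = -9.718
δ_B = -9.718 / 0.345 = -28.17‰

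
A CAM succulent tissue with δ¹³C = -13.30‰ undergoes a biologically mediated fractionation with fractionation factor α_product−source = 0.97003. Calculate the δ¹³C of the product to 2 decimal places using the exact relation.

δ_product = (δ_source + 1000)·α − 1000
δ_product = (-13.30 + 1000) × 0.97003 − 1000
δ_product = 957.129 − 1000 = -42.871‰

-42.87‰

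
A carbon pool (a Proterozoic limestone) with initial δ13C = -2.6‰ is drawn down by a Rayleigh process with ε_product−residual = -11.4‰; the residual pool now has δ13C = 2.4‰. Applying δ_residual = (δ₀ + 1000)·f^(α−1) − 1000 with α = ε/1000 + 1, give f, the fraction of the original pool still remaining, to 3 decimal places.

0.645

α − 1 = ε/1000 = -0.0114
(δ_res + 1000)/(δ₀ + 1000) = (2.4 + 1000)/(-2.6 + 1000) = 1002.4/997.4 = 1.005013
f = 1.005013^(1/-0.0114) = exp(ln(1.005013)/-0.0114) = exp(0.00500/-0.0114)
f = exp(-0.4386) = 0.6449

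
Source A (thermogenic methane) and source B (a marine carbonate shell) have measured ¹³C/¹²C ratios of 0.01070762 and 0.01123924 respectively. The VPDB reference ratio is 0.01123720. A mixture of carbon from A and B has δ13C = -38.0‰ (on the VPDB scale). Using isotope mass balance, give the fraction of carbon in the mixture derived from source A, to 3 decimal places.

δ_A = (0.01070762/0.01123720 − 1)×1000 = (0.952873 − 1)×1000 = -47.127‰
δ_B = (0.01123924/0.01123720 − 1)×1000 = (1.000182 − 1)×1000 = 0.182‰
f_A = (δ_mix − δ_B)/(δ_A − δ_B) = (-38.0 − (0.182))/(-47.127 − (0.182))
f_A = -38.182 / -47.309 = 0.8071

0.807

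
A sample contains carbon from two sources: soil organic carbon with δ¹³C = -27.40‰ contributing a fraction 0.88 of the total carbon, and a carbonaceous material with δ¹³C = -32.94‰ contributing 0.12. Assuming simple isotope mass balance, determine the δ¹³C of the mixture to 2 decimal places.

δ_mix = f_A·δ_A + f_B·δ_B
δ_mix = 0.88 × (-27.40) + 0.12 × (-32.94)
δ_mix = -24.112 + -3.953 = -28.065‰

-28.06‰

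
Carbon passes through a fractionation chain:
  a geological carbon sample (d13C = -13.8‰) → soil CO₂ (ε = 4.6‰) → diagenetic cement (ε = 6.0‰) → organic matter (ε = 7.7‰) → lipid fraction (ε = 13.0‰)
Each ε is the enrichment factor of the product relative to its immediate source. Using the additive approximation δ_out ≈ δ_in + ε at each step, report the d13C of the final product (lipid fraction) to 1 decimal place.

step 1: δ ≈ -13.8 + (4.6) = -9.2‰
step 2: δ ≈ -9.2 + (6.0) = -3.2‰
step 3: δ ≈ -3.2 + (7.7) = 4.5‰
step 4: δ ≈ 4.5 + (13.0) = 17.5‰

17.5‰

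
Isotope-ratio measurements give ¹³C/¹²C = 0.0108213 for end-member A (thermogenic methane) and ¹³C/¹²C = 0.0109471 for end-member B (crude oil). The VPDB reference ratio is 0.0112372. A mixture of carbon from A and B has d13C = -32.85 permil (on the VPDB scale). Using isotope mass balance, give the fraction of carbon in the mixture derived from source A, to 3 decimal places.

δ_A = (0.0108213/0.0112372 − 1)×1000 = (0.962989 − 1)×1000 = -37.011 permil
δ_B = (0.0109471/0.0112372 − 1)×1000 = (0.974184 − 1)×1000 = -25.816 permil
f_A = (δ_mix − δ_B)/(δ_A − δ_B) = (-32.85 − (-25.816))/(-37.011 − (-25.816))
f_A = -7.034 / -11.195 = 0.6283

0.628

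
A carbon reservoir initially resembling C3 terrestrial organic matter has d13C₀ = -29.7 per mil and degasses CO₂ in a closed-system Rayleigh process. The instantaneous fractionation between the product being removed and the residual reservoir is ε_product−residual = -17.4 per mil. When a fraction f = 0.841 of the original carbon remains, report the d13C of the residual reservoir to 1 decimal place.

-26.8 per mil

Rayleigh residual: δ_res = (δ₀ + 1000)·f^(α−1) − 1000
α = ε/1000 + 1 = 0.98260, so α − 1 = -0.01740
f^(α−1) = 0.841^(-0.01740) = 1.003018
δ_res = (-29.7 + 1000) × 1.003018 − 1000 = 973.228 − 1000 = -26.77 per mil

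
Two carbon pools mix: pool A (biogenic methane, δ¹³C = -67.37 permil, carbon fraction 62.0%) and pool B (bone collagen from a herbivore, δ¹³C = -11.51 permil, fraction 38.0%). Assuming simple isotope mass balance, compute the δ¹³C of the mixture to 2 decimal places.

-46.14 permil

δ_mix = f_A·δ_A + f_B·δ_B
δ_mix = 0.620 × (-67.37) + 0.380 × (-11.51)
δ_mix = -41.769 + -4.374 = -46.143 permil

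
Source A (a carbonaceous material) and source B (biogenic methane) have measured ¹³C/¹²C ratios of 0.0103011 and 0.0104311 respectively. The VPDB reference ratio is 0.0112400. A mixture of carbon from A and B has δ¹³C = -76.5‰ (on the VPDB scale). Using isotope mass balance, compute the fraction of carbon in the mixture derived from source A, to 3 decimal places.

0.392

δ_A = (0.0103011/0.0112400 − 1)×1000 = (0.916468 − 1)×1000 = -83.532‰
δ_B = (0.0104311/0.0112400 − 1)×1000 = (0.928034 − 1)×1000 = -71.966‰
f_A = (δ_mix − δ_B)/(δ_A − δ_B) = (-76.5 − (-71.966))/(-83.532 − (-71.966))
f_A = -4.534 / -11.566 = 0.3920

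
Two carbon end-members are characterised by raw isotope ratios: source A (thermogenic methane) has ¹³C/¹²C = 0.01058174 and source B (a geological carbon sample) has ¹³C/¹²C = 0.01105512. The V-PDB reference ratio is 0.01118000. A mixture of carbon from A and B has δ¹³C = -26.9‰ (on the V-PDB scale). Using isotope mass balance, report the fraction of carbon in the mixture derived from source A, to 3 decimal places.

0.372

δ_A = (0.01058174/0.01118000 − 1)×1000 = (0.946488 − 1)×1000 = -53.512‰
δ_B = (0.01105512/0.01118000 − 1)×1000 = (0.988830 − 1)×1000 = -11.170‰
f_A = (δ_mix − δ_B)/(δ_A − δ_B) = (-26.9 − (-11.170))/(-53.512 − (-11.170))
f_A = -15.730 / -42.342 = 0.3715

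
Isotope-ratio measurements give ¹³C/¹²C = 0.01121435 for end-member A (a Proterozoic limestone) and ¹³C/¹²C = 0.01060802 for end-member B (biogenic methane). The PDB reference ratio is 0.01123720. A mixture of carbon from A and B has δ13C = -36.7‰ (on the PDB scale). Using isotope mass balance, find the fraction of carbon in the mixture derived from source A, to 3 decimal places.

δ_A = (0.01121435/0.01123720 − 1)×1000 = (0.997967 − 1)×1000 = -2.033‰
δ_B = (0.01060802/0.01123720 − 1)×1000 = (0.944009 − 1)×1000 = -55.991‰
f_A = (δ_mix − δ_B)/(δ_A − δ_B) = (-36.7 − (-55.991))/(-2.033 − (-55.991))
f_A = 19.291 / 53.957 = 0.3575

0.358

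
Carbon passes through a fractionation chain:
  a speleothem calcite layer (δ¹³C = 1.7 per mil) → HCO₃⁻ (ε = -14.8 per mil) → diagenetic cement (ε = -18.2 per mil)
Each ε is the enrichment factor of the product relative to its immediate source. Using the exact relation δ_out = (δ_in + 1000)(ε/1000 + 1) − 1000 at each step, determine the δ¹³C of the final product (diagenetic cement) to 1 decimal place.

-31.1 per mil

step 1: δ = (1.70 + 1000)·(-14.8/1000 + 1) − 1000 = -13.13 per mil
step 2: δ = (-13.13 + 1000)·(-18.2/1000 + 1) − 1000 = -31.09 per mil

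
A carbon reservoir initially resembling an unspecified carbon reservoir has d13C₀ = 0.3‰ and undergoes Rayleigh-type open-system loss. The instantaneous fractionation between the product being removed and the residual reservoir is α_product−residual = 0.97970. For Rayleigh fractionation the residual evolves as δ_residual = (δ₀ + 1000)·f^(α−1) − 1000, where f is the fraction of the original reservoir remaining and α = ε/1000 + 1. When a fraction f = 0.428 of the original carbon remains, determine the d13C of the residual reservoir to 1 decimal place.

Rayleigh residual: δ_res = (δ₀ + 1000)·f^(α−1) − 1000
α − 1 = -0.02030
f^(α−1) = 0.428^(-0.02030) = 1.017376
δ_res = (0.3 + 1000) × 1.017376 − 1000 = 1017.682 − 1000 = 17.68‰

17.7‰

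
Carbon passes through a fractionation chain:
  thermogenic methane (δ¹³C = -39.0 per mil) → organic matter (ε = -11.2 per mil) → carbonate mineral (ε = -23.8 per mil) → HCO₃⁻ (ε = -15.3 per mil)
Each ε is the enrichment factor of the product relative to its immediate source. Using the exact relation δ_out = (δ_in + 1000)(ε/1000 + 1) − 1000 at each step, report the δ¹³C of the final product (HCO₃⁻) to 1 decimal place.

-86.6 per mil

step 1: δ = (-39.00 + 1000)·(-11.2/1000 + 1) − 1000 = -49.76 per mil
step 2: δ = (-49.76 + 1000)·(-23.8/1000 + 1) − 1000 = -72.38 per mil
step 3: δ = (-72.38 + 1000)·(-15.3/1000 + 1) − 1000 = -86.57 per mil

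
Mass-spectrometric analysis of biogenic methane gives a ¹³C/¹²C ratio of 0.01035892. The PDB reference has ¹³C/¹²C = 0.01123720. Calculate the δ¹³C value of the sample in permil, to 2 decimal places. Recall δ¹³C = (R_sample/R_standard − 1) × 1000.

δ¹³C = (R_sample / R_standard − 1) × 1000
R_sample / R_standard = 0.01035892 / 0.01123720 = 0.921842
δ¹³C = (0.921842 − 1) × 1000 = -78.158 permil

-78.16 permil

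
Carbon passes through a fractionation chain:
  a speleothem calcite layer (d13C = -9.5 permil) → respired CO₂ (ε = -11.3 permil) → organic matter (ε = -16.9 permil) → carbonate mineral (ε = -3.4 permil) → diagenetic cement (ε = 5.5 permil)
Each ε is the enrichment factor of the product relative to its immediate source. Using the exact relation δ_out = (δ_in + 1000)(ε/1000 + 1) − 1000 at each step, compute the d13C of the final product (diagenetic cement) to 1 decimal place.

-35.2 permil

step 1: δ = (-9.50 + 1000)·(-11.3/1000 + 1) − 1000 = -20.69 permil
step 2: δ = (-20.69 + 1000)·(-16.9/1000 + 1) − 1000 = -37.24 permil
step 3: δ = (-37.24 + 1000)·(-3.4/1000 + 1) − 1000 = -40.52 permil
step 4: δ = (-40.52 + 1000)·(5.5/1000 + 1) − 1000 = -35.24 permil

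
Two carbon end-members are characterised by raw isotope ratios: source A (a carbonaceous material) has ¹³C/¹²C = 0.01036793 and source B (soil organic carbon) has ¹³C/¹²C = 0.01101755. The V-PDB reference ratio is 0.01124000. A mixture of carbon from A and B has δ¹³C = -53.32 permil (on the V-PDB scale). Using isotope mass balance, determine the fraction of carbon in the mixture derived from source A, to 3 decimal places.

0.580

δ_A = (0.01036793/0.01124000 − 1)×1000 = (0.922414 − 1)×1000 = -77.586 permil
δ_B = (0.01101755/0.01124000 − 1)×1000 = (0.980209 − 1)×1000 = -19.791 permil
f_A = (δ_mix − δ_B)/(δ_A − δ_B) = (-53.32 − (-19.791))/(-77.586 − (-19.791))
f_A = -33.529 / -57.795 = 0.5801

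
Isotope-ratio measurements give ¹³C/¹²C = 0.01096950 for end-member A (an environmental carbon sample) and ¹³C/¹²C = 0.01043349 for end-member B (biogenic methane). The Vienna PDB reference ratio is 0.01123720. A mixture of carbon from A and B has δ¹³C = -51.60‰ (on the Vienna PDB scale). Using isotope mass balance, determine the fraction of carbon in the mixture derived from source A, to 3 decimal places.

δ_A = (0.01096950/0.01123720 − 1)×1000 = (0.976177 − 1)×1000 = -23.823‰
δ_B = (0.01043349/0.01123720 − 1)×1000 = (0.928478 − 1)×1000 = -71.522‰
f_A = (δ_mix − δ_B)/(δ_A − δ_B) = (-51.60 − (-71.522))/(-23.823 − (-71.522))
f_A = 19.922 / 47.700 = 0.4177

0.418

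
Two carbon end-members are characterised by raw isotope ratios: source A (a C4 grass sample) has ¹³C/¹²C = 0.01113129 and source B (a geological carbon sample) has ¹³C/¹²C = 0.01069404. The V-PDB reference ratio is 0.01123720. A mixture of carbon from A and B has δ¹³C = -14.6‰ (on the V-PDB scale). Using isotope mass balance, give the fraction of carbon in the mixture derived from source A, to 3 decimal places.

δ_A = (0.01113129/0.01123720 − 1)×1000 = (0.990575 − 1)×1000 = -9.425‰
δ_B = (0.01069404/0.01123720 − 1)×1000 = (0.951664 − 1)×1000 = -48.336‰
f_A = (δ_mix − δ_B)/(δ_A − δ_B) = (-14.6 − (-48.336))/(-9.425 − (-48.336))
f_A = 33.736 / 38.911 = 0.8670

0.867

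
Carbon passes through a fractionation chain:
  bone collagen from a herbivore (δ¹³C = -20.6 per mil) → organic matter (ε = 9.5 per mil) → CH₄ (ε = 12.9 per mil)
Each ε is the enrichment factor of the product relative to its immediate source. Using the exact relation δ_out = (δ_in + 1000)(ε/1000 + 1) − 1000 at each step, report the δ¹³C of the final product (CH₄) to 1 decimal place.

step 1: δ = (-20.60 + 1000)·(9.5/1000 + 1) − 1000 = -11.30 per mil
step 2: δ = (-11.30 + 1000)·(12.9/1000 + 1) − 1000 = 1.46 per mil

1.5 per mil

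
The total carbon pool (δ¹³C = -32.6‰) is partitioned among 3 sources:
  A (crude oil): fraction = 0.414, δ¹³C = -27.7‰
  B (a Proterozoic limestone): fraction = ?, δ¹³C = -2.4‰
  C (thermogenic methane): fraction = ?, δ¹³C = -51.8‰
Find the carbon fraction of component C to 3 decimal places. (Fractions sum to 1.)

Let f_C and f_B be the unknown fractions; fractions sum to 1 so f_C + f_B = 0.586.
Mass balance: Σ fᵢ·δᵢ = δ_bulk ⇒ f_C·(-51.8) + f_B·(-2.4) = -32.6 − (-11.468) = -21.132
Substitute f_B = 0.586 − f_C:
f_C·(-51.8 − -2.4) = -21.132 − 0.586×(-2.4) = -19.726
f_C = -19.726 / -49.4 = 0.3993

0.399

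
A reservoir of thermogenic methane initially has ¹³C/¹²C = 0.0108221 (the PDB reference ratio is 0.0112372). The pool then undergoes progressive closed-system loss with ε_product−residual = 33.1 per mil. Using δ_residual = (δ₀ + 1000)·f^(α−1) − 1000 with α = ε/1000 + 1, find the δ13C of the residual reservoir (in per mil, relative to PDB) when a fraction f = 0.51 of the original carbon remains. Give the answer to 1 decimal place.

-58.2 per mil

δ₀ = (0.0108221/0.0112372 − 1)×1000 = (0.963060 − 1)×1000 = -36.940 per mil
α − 1 = ε/1000 = 0.0331
f^(α−1) = 0.51^(0.0331) = 0.977959
δ_res = (-36.940 + 1000) × 0.977959 − 1000 = 941.833 − 1000 = -58.17 per mil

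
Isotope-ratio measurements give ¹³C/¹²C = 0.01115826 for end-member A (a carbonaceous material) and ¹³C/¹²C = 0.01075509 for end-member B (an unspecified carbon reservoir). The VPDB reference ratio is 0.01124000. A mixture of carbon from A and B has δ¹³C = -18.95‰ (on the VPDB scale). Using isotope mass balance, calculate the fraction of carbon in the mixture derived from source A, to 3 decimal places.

δ_A = (0.01115826/0.01124000 − 1)×1000 = (0.992728 − 1)×1000 = -7.272‰
δ_B = (0.01075509/0.01124000 − 1)×1000 = (0.956859 − 1)×1000 = -43.141‰
f_A = (δ_mix − δ_B)/(δ_A − δ_B) = (-18.95 − (-43.141))/(-7.272 − (-43.141))
f_A = 24.191 / 35.869 = 0.6744

0.674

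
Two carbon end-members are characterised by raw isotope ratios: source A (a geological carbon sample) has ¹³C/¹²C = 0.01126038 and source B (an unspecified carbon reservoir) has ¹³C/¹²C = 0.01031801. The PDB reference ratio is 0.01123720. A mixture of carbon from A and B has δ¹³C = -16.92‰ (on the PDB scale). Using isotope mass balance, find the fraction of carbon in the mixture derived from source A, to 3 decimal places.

0.774

δ_A = (0.01126038/0.01123720 − 1)×1000 = (1.002063 − 1)×1000 = 2.063‰
δ_B = (0.01031801/0.01123720 − 1)×1000 = (0.918201 − 1)×1000 = -81.799‰
f_A = (δ_mix − δ_B)/(δ_A − δ_B) = (-16.92 − (-81.799))/(2.063 − (-81.799))
f_A = 64.879 / 83.862 = 0.7736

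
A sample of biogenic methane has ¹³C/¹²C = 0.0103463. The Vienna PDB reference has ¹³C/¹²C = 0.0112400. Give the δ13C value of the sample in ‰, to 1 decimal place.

δ13C = (R_sample / R_standard − 1) × 1000
R_sample / R_standard = 0.0103463 / 0.0112400 = 0.920489
δ13C = (0.920489 − 1) × 1000 = -79.51‰

-79.5‰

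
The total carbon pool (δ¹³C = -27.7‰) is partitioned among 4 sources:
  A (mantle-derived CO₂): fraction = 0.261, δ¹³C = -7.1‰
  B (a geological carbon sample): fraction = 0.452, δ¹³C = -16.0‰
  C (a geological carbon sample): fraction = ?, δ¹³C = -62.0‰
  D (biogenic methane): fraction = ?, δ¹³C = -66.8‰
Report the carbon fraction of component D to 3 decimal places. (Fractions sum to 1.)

0.171

Let f_D and f_C be the unknown fractions; fractions sum to 1 so f_D + f_C = 0.287.
Mass balance: Σ fᵢ·δᵢ = δ_bulk ⇒ f_D·(-66.8) + f_C·(-62.0) = -27.7 − (-9.085) = -18.615
Substitute f_C = 0.287 − f_D:
f_D·(-66.8 − -62.0) = -18.615 − 0.287×(-62.0) = -0.821
f_D = -0.821 / -4.8 = 0.1710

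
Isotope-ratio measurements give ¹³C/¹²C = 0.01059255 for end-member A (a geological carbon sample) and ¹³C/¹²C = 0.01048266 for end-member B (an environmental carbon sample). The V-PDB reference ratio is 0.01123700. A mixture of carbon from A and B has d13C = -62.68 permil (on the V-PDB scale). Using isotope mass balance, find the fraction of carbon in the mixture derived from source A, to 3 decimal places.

δ_A = (0.01059255/0.01123700 − 1)×1000 = (0.942649 − 1)×1000 = -57.351 permil
δ_B = (0.01048266/0.01123700 − 1)×1000 = (0.932870 − 1)×1000 = -67.130 permil
f_A = (δ_mix − δ_B)/(δ_A − δ_B) = (-62.68 − (-67.130))/(-57.351 − (-67.130))
f_A = 4.450 / 9.779 = 0.4550

0.455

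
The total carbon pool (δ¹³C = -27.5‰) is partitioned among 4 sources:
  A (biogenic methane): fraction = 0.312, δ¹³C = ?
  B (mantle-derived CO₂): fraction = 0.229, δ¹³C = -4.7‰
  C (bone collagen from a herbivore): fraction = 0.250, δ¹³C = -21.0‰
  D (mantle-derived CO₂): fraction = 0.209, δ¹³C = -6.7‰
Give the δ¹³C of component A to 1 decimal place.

Isotope mass balance: δ_bulk = Σ fᵢ·δᵢ.
-27.5 = 0.312×δ_A + 0.229×(-4.7) + 0.250×(-21.0) + 0.209×(-6.7)
0.312·δ_A = -27.5 − (-7.727) = -19.773
δ_A = -19.773 / 0.312 = -63.38‰

-63.4‰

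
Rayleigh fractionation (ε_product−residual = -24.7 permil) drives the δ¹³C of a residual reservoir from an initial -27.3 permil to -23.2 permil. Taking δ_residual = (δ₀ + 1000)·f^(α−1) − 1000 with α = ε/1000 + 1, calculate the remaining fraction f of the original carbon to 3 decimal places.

0.843

α − 1 = ε/1000 = -0.0247
(δ_res + 1000)/(δ₀ + 1000) = (-23.2 + 1000)/(-27.3 + 1000) = 976.8/972.7 = 1.004215
f = 1.004215^(1/-0.0247) = exp(ln(1.004215)/-0.0247) = exp(0.00421/-0.0247)
f = exp(-0.1703) = 0.8434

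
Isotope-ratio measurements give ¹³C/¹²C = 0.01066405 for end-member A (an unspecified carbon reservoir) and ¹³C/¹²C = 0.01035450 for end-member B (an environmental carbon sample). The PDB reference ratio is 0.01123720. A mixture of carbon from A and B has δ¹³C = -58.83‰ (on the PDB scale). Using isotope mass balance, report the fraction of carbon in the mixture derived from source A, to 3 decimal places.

0.716

δ_A = (0.01066405/0.01123720 − 1)×1000 = (0.948995 − 1)×1000 = -51.005‰
δ_B = (0.01035450/0.01123720 − 1)×1000 = (0.921448 − 1)×1000 = -78.552‰
f_A = (δ_mix − δ_B)/(δ_A − δ_B) = (-58.83 − (-78.552))/(-51.005 − (-78.552))
f_A = 19.722 / 27.547 = 0.7159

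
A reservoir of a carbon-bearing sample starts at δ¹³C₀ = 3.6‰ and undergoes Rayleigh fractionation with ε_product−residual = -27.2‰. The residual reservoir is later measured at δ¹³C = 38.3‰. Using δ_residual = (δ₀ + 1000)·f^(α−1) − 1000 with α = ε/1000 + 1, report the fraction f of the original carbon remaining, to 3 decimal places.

α − 1 = ε/1000 = -0.0272
(δ_res + 1000)/(δ₀ + 1000) = (38.3 + 1000)/(3.6 + 1000) = 1038.3/1003.6 = 1.034576
f = 1.034576^(1/-0.0272) = exp(ln(1.034576)/-0.0272) = exp(0.03399/-0.0272)
f = exp(-1.2497) = 0.2866

0.287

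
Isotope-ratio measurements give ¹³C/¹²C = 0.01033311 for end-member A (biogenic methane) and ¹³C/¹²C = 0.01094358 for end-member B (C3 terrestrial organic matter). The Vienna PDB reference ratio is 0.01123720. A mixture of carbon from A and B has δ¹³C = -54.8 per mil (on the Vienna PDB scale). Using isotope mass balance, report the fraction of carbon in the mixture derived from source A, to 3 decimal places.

δ_A = (0.01033311/0.01123720 − 1)×1000 = (0.919545 − 1)×1000 = -80.455 per mil
δ_B = (0.01094358/0.01123720 − 1)×1000 = (0.973871 − 1)×1000 = -26.129 per mil
f_A = (δ_mix − δ_B)/(δ_A − δ_B) = (-54.8 − (-26.129))/(-80.455 − (-26.129))
f_A = -28.671 / -54.326 = 0.5278

0.528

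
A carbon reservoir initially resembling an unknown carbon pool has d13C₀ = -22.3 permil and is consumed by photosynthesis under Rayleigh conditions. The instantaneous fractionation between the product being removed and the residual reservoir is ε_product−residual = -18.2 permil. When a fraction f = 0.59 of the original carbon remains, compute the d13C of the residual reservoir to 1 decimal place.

Rayleigh residual: δ_res = (δ₀ + 1000)·f^(α−1) − 1000
α = ε/1000 + 1 = 0.98180, so α − 1 = -0.01820
f^(α−1) = 0.59^(-0.01820) = 1.009649
δ_res = (-22.3 + 1000) × 1.009649 − 1000 = 987.134 − 1000 = -12.87 permil

-12.9 permil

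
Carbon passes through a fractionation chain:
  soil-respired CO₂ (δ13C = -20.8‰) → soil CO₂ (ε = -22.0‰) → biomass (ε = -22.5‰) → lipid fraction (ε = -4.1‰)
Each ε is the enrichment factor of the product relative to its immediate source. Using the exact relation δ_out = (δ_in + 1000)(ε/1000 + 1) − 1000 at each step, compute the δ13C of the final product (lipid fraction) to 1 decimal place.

step 1: δ = (-20.80 + 1000)·(-22.0/1000 + 1) − 1000 = -42.34‰
step 2: δ = (-42.34 + 1000)·(-22.5/1000 + 1) − 1000 = -63.89‰
step 3: δ = (-63.89 + 1000)·(-4.1/1000 + 1) − 1000 = -67.73‰

-67.7‰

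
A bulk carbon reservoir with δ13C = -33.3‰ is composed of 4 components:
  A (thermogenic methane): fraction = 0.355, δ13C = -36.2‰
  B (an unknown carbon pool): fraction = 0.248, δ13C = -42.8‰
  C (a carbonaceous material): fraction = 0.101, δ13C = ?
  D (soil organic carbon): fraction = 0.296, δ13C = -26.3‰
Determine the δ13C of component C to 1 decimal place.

Isotope mass balance: δ_bulk = Σ fᵢ·δᵢ.
-33.3 = 0.355×(-36.2) + 0.248×(-42.8) + 0.101×δ_C + 0.296×(-26.3)
0.101·δ_C = -33.3 − (-31.250) = -2.050
δ_C = -2.050 / 0.101 = -20.30‰

-20.3‰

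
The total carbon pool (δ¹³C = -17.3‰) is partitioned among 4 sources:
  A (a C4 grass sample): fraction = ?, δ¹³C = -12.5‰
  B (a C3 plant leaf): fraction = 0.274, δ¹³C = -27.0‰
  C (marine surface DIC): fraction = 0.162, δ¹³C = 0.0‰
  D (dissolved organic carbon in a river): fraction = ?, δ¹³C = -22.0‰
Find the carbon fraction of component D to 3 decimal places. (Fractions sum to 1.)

0.300

Let f_D and f_A be the unknown fractions; fractions sum to 1 so f_D + f_A = 0.564.
Mass balance: Σ fᵢ·δᵢ = δ_bulk ⇒ f_D·(-22.0) + f_A·(-12.5) = -17.3 − (-7.398) = -9.902
Substitute f_A = 0.564 − f_D:
f_D·(-22.0 − -12.5) = -9.902 − 0.564×(-12.5) = -2.852
f_D = -2.852 / -9.5 = 0.3002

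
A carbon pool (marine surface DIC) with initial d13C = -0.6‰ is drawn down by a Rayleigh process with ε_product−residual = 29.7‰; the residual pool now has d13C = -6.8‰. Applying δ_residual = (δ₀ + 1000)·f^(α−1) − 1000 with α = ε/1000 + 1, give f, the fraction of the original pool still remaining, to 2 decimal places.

α − 1 = ε/1000 = 0.0297
(δ_res + 1000)/(δ₀ + 1000) = (-6.8 + 1000)/(-0.6 + 1000) = 993.2/999.4 = 0.993796
f = 0.993796^(1/0.0297) = exp(ln(0.993796)/0.0297) = exp(-0.00622/0.0297)
f = exp(-0.2095) = 0.8110

0.81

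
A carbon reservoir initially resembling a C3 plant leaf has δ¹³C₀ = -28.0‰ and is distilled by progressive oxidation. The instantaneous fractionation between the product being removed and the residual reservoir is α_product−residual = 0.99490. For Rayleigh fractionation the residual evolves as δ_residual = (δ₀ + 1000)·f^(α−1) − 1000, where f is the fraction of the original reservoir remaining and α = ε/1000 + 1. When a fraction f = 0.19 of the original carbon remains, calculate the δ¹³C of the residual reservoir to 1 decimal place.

-19.7‰

Rayleigh residual: δ_res = (δ₀ + 1000)·f^(α−1) − 1000
α − 1 = -0.00510
f^(α−1) = 0.19^(-0.00510) = 1.008506
δ_res = (-28.0 + 1000) × 1.008506 − 1000 = 980.268 − 1000 = -19.73‰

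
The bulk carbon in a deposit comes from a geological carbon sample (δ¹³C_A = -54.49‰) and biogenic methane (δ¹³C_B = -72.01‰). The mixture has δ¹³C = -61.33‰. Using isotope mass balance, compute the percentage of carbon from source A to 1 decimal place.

δ_mix = f_A·δ_A + (1 − f_A)·δ_B  ⇒  f_A = (δ_mix − δ_B)/(δ_A − δ_B)
f_A = (-61.33 − (-72.01)) / (-54.49 − (-72.01))
f_A = 10.68 / 17.52 = 0.6096

61.0%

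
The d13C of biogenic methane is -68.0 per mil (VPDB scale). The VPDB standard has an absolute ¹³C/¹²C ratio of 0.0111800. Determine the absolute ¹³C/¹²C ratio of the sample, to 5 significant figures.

0.010420

R_sample = R_standard × (d13C/1000 + 1)
R_sample = 0.0111800 × (-68.0/1000 + 1) = 0.0111800 × 0.932000
R_sample = 0.0104198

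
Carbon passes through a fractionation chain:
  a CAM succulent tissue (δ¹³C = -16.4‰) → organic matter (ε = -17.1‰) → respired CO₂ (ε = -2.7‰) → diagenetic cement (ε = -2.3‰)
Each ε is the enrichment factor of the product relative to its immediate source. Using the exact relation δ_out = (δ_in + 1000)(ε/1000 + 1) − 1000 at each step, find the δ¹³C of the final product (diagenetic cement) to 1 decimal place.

step 1: δ = (-16.40 + 1000)·(-17.1/1000 + 1) − 1000 = -33.22‰
step 2: δ = (-33.22 + 1000)·(-2.7/1000 + 1) − 1000 = -35.83‰
step 3: δ = (-35.83 + 1000)·(-2.3/1000 + 1) − 1000 = -38.05‰

-38.0‰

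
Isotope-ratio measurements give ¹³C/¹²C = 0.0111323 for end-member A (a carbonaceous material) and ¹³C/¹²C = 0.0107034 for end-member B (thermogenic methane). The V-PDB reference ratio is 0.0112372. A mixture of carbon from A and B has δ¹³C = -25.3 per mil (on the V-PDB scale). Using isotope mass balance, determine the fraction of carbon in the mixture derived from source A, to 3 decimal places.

0.582

δ_A = (0.0111323/0.0112372 − 1)×1000 = (0.990665 − 1)×1000 = -9.335 per mil
δ_B = (0.0107034/0.0112372 − 1)×1000 = (0.952497 − 1)×1000 = -47.503 per mil
f_A = (δ_mix − δ_B)/(δ_A − δ_B) = (-25.3 − (-47.503))/(-9.335 − (-47.503))
f_A = 22.203 / 38.168 = 0.5817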